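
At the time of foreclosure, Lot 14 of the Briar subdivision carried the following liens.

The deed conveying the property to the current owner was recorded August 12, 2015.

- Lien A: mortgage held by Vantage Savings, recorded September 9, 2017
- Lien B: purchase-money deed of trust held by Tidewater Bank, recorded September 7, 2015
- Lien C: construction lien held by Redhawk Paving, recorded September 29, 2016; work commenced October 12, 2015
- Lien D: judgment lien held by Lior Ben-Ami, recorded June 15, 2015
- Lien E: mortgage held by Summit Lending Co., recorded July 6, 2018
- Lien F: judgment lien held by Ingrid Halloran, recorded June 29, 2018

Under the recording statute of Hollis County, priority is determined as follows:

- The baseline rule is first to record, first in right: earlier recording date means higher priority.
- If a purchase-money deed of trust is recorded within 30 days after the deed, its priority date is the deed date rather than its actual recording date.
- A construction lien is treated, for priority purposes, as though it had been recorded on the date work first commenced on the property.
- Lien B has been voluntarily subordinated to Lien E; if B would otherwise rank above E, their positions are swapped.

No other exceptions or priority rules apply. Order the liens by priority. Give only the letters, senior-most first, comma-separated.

D, E, C, A, F, B

First, effective dates: B relates back to the deed date August 12, 2015; C's effective date is October 12, 2015, when work began.
Sorted by effective date: D (June 15, 2015), B (August 12, 2015), C (October 12, 2015), A (September 9, 2017), F (June 29, 2018), E (July 6, 2018).
The subordination applies — B was senior to E — so B and E swap.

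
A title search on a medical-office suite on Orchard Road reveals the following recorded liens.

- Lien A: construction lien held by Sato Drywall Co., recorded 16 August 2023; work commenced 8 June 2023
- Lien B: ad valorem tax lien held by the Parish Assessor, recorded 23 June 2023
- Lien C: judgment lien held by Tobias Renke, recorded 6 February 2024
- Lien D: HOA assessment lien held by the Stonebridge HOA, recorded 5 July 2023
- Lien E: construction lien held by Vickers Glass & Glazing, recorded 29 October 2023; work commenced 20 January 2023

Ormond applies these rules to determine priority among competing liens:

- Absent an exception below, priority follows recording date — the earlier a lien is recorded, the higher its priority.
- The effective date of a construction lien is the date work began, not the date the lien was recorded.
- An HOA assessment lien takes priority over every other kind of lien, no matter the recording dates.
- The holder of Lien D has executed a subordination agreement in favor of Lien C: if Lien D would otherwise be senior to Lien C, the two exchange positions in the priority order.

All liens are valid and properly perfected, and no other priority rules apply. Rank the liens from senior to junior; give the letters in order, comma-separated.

Effective dates after the stated exceptions: A relates back to 8 June 2023 (work commenced); E's effective date is 20 January 2023, when work began.
D is an HOA assessment lien and takes priority over every other lien.
Among the remaining liens, by effective date: E (20 January 2023), A (8 June 2023), B (23 June 2023), C (6 February 2024).
The subordination applies — D was senior to C — so D and C swap.

C, E, A, B, D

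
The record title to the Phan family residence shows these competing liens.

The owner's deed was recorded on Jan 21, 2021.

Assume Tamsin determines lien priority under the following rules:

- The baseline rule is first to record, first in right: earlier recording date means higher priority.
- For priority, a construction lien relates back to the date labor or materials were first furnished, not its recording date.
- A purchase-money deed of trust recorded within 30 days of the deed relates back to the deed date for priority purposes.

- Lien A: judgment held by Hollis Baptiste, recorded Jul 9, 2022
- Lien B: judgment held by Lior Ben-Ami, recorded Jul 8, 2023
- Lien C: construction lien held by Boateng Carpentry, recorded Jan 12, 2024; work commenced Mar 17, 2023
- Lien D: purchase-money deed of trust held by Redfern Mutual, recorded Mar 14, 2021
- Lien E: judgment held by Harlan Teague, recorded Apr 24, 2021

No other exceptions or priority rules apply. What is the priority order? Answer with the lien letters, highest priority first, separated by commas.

D, E, A, C, B

Adjusting effective dates: C's effective date is Mar 17, 2023, when work began; D was recorded 52 days after the deed, outside the 30-day window, so it keeps its recording date.
By effective date: D (Mar 14, 2021), E (Apr 24, 2021), A (Jul 9, 2022), C (Mar 17, 2023), B (Jul 8, 2023).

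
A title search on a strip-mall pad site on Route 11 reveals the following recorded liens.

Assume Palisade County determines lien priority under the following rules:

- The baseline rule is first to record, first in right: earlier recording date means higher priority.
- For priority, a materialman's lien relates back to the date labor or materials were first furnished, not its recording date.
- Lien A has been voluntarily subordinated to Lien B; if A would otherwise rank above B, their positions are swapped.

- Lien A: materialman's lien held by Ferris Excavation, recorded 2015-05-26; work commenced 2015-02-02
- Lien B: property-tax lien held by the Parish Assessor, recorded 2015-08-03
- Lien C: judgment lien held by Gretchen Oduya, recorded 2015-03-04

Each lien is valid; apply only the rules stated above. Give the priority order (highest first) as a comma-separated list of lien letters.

B, C, A

Adjusting effective dates: A relates back to 2015-02-02 (work commenced).
Sorted by effective date: A (2015-02-02), C (2015-03-04), B (2015-08-03).
Because A would otherwise rank above B, the subordination swaps them.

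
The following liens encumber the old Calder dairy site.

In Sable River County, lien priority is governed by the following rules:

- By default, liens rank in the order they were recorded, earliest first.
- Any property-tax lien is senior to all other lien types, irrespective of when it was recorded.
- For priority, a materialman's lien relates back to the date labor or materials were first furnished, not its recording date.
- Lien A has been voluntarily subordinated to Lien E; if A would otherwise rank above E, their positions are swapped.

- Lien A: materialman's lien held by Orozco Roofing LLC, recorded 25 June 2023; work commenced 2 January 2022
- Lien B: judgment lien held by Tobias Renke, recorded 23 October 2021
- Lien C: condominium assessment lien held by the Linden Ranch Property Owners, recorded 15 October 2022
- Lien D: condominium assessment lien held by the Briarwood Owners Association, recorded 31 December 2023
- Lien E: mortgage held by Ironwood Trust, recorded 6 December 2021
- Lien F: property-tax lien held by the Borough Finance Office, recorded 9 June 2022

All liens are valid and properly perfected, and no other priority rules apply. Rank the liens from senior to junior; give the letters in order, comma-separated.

Effective dates: A's effective date is 2 January 2022, when work began.
F is a property-tax lien and takes priority over every other lien.
Among the remaining liens, by effective date: B (23 October 2021), E (6 December 2021), A (2 January 2022), C (15 October 2022), D (31 December 2023).
Since A is not senior to E, the subordination leaves the order unchanged.

F, B, E, A, C, D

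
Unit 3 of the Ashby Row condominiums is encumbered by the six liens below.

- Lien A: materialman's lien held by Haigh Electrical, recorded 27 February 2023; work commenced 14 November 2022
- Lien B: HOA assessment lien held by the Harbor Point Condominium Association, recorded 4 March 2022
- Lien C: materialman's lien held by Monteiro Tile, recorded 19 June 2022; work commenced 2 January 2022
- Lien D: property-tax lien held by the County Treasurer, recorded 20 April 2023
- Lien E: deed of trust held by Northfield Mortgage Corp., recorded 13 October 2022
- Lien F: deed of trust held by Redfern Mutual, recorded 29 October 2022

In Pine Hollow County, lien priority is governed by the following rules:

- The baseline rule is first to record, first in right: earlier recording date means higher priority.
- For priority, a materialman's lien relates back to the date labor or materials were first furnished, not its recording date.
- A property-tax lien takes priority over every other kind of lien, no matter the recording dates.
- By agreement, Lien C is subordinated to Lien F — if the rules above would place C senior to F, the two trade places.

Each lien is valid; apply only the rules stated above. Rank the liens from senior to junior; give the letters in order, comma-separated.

D, F, B, E, C, A

Effective dates: A is treated as recorded 14 November 2022, the work-commencement date; C relates back to 2 January 2022 (work commenced).
As a property-tax lien, D is senior to every other lien.
The other liens, earliest effective date first: C (2 January 2022), B (4 March 2022), E (13 October 2022), F (29 October 2022), A (14 November 2022).
The subordination applies — C was senior to F — so C and F swap.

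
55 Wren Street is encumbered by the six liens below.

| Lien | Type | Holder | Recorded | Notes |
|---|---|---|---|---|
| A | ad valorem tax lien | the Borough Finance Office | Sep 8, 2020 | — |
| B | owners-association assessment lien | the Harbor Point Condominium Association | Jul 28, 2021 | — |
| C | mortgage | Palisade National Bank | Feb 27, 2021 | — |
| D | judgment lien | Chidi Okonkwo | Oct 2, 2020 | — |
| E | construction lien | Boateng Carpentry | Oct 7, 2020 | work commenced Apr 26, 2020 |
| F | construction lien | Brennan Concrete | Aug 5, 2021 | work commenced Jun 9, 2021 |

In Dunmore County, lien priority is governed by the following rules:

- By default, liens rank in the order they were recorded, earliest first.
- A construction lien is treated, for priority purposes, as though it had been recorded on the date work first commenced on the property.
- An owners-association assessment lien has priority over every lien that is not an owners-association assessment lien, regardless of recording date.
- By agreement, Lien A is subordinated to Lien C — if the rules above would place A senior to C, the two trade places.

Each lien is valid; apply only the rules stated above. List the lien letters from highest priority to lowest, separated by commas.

First, effective dates: E's effective date is Apr 26, 2020, when work began; F's effective date is Jun 9, 2021, when work began.
B is an owners-association assessment lien, so it outranks all other liens regardless of date.
Among the remaining liens, by effective date: E (Apr 26, 2020), A (Sep 8, 2020), D (Oct 2, 2020), C (Feb 27, 2021), F (Jun 9, 2021).
A is senior to C before the subordination, so the two trade places.

B, E, C, D, A, F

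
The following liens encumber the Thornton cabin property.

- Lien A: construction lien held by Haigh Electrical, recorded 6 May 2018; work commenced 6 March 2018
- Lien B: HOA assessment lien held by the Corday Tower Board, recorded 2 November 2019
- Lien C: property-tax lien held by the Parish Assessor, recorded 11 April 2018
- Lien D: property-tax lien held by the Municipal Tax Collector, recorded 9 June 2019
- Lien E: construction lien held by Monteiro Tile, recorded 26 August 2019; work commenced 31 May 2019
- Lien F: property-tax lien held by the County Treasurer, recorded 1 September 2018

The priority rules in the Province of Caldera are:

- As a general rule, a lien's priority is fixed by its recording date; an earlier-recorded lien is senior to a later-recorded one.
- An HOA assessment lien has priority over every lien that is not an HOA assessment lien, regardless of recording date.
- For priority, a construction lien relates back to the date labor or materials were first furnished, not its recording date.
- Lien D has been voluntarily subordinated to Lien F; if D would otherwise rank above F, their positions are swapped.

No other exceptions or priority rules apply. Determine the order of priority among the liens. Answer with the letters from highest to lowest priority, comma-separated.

B, A, C, F, E, D

Adjusting effective dates: A is treated as recorded 6 March 2018, the work-commencement date; E's effective date is 31 May 2019, when work began.
B is an HOA assessment lien and takes priority over every other lien.
Ordering the rest by effective date: A (6 March 2018), C (11 April 2018), F (1 September 2018), E (31 May 2019), D (9 June 2019).
D already ranks below F; the subordination has no effect.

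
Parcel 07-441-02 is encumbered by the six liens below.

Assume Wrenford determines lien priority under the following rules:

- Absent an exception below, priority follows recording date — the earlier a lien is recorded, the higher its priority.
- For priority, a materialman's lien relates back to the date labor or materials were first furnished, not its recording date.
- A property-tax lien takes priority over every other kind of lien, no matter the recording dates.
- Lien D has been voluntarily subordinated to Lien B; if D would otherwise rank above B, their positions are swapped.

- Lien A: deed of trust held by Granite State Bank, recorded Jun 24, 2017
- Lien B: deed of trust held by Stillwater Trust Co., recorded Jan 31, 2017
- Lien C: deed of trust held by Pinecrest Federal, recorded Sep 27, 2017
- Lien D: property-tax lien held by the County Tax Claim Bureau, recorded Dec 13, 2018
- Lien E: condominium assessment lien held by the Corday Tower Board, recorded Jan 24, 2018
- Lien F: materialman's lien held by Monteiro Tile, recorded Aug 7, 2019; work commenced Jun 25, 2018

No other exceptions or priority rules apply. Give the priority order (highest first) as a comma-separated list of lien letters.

B, D, A, C, E, F

First, effective dates: F's effective date is Jun 25, 2018, when work began.
D is a property-tax lien and takes priority over every other lien.
The other liens, earliest effective date first: B (Jan 31, 2017), A (Jun 24, 2017), C (Sep 27, 2017), E (Jan 24, 2018), F (Jun 25, 2018).
D is senior to B before the subordination, so the two trade places.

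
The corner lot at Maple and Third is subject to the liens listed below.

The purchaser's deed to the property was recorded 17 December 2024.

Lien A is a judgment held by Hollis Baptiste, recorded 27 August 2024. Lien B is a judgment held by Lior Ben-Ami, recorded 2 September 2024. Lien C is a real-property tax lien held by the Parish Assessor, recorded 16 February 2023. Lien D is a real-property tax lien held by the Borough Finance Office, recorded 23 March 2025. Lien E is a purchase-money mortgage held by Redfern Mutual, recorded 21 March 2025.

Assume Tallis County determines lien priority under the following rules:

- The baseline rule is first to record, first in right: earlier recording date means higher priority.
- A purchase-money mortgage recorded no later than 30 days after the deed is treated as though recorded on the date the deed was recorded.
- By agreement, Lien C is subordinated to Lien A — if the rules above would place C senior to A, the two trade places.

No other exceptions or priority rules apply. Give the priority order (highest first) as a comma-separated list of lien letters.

A, C, B, E, D

Effective dates: E was recorded 94 days after the deed, outside the 30-day window, so it keeps its recording date.
By effective date: C (16 February 2023), A (27 August 2024), B (2 September 2024), E (21 March 2025), D (23 March 2025).
C would otherwise be senior to A, so under the subordination agreement C and A exchange positions.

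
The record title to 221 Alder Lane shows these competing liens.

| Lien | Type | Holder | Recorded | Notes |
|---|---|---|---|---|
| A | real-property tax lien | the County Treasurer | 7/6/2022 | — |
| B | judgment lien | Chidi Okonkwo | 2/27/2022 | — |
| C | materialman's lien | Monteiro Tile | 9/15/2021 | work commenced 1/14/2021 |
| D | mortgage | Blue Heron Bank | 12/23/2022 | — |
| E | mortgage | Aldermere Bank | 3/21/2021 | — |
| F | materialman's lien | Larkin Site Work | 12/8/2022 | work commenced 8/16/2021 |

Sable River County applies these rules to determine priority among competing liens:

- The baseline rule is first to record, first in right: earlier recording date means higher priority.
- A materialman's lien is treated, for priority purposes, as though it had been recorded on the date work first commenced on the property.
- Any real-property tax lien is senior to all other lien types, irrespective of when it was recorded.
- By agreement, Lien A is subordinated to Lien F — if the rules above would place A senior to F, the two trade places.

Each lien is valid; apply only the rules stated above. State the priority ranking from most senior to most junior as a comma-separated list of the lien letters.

First, effective dates: C's effective date is 1/14/2021, when work began; F relates back to 8/16/2021 (work commenced).
A is a real-property tax lien, so it outranks all other liens regardless of date.
Among the remaining liens, by effective date: C (1/14/2021), E (3/21/2021), F (8/16/2021), B (2/27/2022), D (12/23/2022).
Because A would otherwise rank above F, the subordination swaps them.

F, C, E, A, B, D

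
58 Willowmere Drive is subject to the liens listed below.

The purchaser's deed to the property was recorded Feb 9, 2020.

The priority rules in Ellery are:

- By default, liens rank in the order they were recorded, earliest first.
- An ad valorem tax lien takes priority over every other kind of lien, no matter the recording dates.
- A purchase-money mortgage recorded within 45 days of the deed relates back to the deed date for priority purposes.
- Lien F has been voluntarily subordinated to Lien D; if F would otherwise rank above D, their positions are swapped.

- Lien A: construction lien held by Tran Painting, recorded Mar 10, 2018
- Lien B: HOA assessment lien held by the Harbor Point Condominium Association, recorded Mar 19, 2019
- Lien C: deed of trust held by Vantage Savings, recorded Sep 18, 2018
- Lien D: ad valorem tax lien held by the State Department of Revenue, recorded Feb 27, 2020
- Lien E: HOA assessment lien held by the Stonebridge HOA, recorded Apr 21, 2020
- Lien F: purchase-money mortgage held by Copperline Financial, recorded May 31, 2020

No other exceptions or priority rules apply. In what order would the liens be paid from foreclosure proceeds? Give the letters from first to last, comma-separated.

Effective dates after the stated exceptions: F missed the 45-day window (112 days after the deed), so its recording date stands.
D is an ad valorem tax lien and takes priority over every other lien.
Remaining liens by effective date: A (Mar 10, 2018), C (Sep 18, 2018), B (Mar 19, 2019), E (Apr 21, 2020), F (May 31, 2020).
Since F is not senior to D, the subordination leaves the order unchanged.

D, A, C, B, E, F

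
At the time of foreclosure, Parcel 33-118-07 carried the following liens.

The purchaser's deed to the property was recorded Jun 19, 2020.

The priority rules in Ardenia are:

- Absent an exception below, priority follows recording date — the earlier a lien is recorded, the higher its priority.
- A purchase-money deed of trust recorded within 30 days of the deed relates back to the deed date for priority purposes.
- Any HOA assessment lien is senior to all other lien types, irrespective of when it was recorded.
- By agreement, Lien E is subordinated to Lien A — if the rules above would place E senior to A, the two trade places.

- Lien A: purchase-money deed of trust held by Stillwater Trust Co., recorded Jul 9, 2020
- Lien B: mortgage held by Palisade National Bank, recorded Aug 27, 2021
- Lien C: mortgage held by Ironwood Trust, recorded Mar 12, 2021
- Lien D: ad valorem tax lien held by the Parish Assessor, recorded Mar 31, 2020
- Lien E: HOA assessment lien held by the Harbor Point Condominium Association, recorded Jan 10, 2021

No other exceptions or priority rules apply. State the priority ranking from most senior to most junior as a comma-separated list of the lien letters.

First, effective dates: A's effective date is the deed date, Jun 19, 2020.
E is an HOA assessment lien and takes priority over every other lien.
The other liens, earliest effective date first: D (Mar 31, 2020), A (Jun 19, 2020), C (Mar 12, 2021), B (Aug 27, 2021).
E is senior to A before the subordination, so the two trade places.

A, D, E, C, B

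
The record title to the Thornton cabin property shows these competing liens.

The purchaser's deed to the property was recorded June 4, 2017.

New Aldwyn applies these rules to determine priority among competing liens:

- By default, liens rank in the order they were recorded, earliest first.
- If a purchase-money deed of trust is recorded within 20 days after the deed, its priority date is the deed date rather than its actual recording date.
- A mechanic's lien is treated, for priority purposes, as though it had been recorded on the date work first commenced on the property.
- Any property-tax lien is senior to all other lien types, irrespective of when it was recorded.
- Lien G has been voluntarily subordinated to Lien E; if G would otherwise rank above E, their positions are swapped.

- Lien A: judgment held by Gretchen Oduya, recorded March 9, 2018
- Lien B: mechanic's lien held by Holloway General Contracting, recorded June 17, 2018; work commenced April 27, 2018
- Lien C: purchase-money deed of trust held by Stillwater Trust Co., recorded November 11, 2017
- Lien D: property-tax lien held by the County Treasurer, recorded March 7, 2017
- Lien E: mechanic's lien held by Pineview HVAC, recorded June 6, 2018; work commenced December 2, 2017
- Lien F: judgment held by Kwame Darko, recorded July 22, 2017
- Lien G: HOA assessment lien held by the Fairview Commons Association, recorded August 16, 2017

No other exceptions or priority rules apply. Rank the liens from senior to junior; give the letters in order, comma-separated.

Effective dates: B is treated as recorded April 27, 2018, the work-commencement date; C missed the 20-day window (160 days after the deed), so its recording date stands; E relates back to December 2, 2017 (work commenced).
As a property-tax lien, D is senior to every other lien.
The other liens, earliest effective date first: F (July 22, 2017), G (August 16, 2017), C (November 11, 2017), E (December 2, 2017), A (March 9, 2018), B (April 27, 2018).
G would otherwise be senior to E, so under the subordination agreement G and E exchange positions.

D, F, E, C, G, A, B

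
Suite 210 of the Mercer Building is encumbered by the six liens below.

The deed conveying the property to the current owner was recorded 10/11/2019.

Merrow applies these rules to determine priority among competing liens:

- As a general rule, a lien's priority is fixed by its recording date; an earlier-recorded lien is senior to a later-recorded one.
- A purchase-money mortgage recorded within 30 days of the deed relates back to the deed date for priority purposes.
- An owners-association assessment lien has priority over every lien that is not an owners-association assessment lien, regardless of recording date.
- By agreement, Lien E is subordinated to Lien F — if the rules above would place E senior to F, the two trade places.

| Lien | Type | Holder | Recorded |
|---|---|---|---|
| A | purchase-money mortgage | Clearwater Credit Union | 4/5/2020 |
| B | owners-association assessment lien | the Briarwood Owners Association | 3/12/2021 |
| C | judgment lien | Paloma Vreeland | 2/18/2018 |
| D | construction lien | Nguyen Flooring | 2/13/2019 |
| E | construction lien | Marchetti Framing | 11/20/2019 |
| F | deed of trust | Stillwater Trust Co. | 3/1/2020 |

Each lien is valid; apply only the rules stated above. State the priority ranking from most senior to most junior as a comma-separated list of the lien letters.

First, effective dates: A missed the 30-day window (177 days after the deed), so its recording date stands.
B is an owners-association assessment lien and takes priority over every other lien.
Among the remaining liens, by effective date: C (2/18/2018), D (2/13/2019), E (11/20/2019), F (3/1/2020), A (4/5/2020).
E would otherwise be senior to F, so under the subordination agreement E and F exchange positions.

B, C, D, F, E, A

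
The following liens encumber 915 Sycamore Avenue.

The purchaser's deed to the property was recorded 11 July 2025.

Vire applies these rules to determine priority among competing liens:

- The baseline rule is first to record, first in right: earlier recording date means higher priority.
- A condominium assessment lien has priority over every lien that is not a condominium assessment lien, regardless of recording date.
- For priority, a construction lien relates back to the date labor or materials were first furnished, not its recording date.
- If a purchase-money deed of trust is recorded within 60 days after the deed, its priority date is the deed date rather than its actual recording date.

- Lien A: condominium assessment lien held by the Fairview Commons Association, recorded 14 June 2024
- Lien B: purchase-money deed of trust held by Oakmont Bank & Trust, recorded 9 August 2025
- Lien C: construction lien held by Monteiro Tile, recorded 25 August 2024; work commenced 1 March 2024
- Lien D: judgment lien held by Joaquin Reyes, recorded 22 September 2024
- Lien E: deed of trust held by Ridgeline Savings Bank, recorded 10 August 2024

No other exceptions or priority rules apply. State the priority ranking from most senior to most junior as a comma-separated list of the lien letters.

A, C, E, D, B

Effective dates after the stated exceptions: B was recorded within the 60-day window, so its effective date is the deed date 11 July 2025; C's effective date is 1 March 2024, when work began.
A is a condominium assessment lien, so it outranks all other liens regardless of date.
Ordering the rest by effective date: C (1 March 2024), E (10 August 2024), D (22 September 2024), B (11 July 2025).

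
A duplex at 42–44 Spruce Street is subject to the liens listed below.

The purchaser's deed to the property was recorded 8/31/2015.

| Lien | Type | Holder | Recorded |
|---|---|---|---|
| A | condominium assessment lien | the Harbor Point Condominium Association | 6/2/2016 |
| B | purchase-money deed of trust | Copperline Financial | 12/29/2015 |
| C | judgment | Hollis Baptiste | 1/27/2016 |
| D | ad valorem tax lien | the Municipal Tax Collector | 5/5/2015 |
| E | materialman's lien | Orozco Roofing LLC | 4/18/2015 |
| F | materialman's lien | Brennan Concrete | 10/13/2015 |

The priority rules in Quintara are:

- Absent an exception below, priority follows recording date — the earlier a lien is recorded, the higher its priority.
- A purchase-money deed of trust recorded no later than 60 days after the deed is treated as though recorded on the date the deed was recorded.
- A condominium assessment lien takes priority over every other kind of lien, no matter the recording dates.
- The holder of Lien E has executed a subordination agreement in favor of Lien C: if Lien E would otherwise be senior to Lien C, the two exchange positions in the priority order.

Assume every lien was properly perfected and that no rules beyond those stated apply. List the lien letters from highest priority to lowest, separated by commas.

First, effective dates: B was recorded 120 days after the deed, outside the 60-day window, so it keeps its recording date.
A is a condominium assessment lien, so it outranks all other liens regardless of date.
Ordering the rest by effective date: E (4/18/2015), D (5/5/2015), F (10/13/2015), B (12/29/2015), C (1/27/2016).
E would otherwise be senior to C, so under the subordination agreement E and C exchange positions.

A, C, D, F, B, E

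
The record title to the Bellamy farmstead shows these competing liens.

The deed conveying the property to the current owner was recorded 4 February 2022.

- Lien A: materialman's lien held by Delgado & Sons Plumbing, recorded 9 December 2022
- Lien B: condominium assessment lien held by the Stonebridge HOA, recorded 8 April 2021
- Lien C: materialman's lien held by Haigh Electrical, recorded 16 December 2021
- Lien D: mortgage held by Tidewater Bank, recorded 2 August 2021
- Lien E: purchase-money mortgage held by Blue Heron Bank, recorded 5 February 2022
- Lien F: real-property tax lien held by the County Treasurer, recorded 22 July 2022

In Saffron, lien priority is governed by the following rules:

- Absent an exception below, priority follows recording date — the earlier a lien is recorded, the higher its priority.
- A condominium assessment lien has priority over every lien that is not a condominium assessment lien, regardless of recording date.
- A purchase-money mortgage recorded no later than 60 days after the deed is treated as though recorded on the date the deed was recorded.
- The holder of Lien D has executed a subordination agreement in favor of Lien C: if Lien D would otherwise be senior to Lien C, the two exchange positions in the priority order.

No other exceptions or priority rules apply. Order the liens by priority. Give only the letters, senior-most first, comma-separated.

Adjusting effective dates: E's effective date is the deed date, 4 February 2022.
As a condominium assessment lien, B is senior to every other lien.
Remaining liens by effective date: D (2 August 2021), C (16 December 2021), E (4 February 2022), F (22 July 2022), A (9 December 2022).
The subordination applies — D was senior to C — so D and C swap.

B, C, D, E, F, A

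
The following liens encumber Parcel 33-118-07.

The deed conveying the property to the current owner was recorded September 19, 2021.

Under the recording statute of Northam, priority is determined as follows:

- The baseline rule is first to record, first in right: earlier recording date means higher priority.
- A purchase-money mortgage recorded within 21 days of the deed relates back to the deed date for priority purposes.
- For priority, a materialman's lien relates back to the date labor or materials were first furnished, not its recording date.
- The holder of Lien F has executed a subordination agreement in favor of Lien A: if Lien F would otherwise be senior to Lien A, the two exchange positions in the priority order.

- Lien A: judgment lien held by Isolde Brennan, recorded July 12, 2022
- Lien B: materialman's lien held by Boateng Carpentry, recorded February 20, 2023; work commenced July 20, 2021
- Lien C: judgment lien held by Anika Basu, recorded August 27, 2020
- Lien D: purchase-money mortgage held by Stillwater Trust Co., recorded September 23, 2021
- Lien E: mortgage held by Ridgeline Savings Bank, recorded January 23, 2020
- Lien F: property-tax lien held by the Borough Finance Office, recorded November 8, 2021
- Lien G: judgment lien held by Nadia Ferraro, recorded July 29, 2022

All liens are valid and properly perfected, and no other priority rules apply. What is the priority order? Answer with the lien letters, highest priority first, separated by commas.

E, C, B, D, A, F, G

Effective dates: B's effective date is July 20, 2021, when work began; D was recorded within the 21-day window, so its effective date is the deed date September 19, 2021.
By effective date, earliest first: E (January 23, 2020), C (August 27, 2020), B (July 20, 2021), D (September 19, 2021), F (November 8, 2021), A (July 12, 2022), G (July 29, 2022).
The subordination applies — F was senior to A — so F and A swap.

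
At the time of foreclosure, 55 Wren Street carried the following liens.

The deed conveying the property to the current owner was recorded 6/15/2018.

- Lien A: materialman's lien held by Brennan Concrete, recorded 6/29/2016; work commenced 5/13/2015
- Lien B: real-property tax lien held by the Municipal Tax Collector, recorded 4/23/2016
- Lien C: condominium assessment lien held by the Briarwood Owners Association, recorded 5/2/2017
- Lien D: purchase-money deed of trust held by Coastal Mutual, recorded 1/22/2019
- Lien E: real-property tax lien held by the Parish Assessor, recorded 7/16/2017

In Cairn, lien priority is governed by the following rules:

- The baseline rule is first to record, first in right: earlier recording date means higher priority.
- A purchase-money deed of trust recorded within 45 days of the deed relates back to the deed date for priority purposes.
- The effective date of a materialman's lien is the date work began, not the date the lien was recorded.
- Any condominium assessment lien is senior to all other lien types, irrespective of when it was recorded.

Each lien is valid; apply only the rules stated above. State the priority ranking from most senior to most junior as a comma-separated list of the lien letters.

C, A, B, E, D

Adjusting effective dates: A relates back to 5/13/2015 (work commenced); D missed the 45-day window (221 days after the deed), so its recording date stands.
C is a condominium assessment lien and takes priority over every other lien.
Among the remaining liens, by effective date: A (5/13/2015), B (4/23/2016), E (7/16/2017), D (1/22/2019).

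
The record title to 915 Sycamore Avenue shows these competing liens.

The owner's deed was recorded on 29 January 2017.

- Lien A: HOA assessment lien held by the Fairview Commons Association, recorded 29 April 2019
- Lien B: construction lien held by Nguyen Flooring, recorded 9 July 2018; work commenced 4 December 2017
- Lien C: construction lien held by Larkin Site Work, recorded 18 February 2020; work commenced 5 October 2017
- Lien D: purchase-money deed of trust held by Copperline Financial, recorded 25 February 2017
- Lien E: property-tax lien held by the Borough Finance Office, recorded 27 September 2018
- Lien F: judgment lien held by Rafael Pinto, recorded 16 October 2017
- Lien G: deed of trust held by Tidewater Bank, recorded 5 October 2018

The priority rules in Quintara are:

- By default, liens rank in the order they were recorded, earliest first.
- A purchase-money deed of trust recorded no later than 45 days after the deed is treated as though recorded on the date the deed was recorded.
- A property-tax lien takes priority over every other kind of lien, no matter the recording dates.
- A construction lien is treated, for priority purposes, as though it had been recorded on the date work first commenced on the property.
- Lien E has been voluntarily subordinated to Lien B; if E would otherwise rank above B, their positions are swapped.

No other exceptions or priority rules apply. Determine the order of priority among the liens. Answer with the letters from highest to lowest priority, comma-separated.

B, D, C, F, E, G, A

Effective dates: B is treated as recorded 4 December 2017, the work-commencement date; C relates back to 5 October 2017 (work commenced); D was recorded within the 45-day window, so its effective date is the deed date 29 January 2017.
E is a property-tax lien and takes priority over every other lien.
Remaining liens by effective date: D (29 January 2017), C (5 October 2017), F (16 October 2017), B (4 December 2017), G (5 October 2018), A (29 April 2019).
E would otherwise be senior to B, so under the subordination agreement E and B exchange positions.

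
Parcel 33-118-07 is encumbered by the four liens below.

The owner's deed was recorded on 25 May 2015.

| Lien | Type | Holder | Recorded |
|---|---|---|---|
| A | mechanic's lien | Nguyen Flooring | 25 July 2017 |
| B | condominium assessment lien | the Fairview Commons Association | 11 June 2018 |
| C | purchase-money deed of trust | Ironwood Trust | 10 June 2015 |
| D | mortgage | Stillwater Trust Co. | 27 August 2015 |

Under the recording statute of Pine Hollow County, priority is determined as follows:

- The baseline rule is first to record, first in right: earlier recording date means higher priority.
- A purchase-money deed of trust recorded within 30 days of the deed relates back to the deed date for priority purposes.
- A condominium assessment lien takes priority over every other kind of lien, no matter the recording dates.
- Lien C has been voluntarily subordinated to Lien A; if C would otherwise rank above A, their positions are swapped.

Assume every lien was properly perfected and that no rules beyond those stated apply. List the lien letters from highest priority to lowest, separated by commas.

B, A, D, C

First, effective dates: C was recorded within the 30-day window, so its effective date is the deed date 25 May 2015.
B, as a condominium assessment lien, has superpriority and ranks first.
The other liens, earliest effective date first: C (25 May 2015), D (27 August 2015), A (25 July 2017).
The subordination applies — C was senior to A — so C and A swap.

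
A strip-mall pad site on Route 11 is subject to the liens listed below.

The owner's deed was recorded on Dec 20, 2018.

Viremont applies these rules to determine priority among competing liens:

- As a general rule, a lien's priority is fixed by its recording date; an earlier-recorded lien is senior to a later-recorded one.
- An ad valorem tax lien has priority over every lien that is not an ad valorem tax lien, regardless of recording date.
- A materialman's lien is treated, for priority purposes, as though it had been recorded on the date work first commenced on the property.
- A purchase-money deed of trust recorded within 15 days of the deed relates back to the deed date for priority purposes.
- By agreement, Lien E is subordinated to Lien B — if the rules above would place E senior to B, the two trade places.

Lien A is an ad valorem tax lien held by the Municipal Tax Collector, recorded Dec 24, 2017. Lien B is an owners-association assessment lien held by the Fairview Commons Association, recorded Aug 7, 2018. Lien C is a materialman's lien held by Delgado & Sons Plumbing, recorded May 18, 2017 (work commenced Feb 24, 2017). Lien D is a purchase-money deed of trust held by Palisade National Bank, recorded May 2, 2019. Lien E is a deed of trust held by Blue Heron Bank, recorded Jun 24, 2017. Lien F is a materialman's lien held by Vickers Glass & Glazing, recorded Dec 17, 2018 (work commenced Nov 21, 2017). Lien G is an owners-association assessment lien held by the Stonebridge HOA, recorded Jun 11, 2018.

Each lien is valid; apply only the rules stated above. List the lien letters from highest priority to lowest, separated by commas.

A, C, B, F, G, E, D

First, effective dates: C is treated as recorded Feb 24, 2017, the work-commencement date; D missed the 15-day window (133 days after the deed), so its recording date stands; F's effective date is Nov 21, 2017, when work began.
A, as an ad valorem tax lien, has superpriority and ranks first.
The other liens, earliest effective date first: C (Feb 24, 2017), E (Jun 24, 2017), F (Nov 21, 2017), G (Jun 11, 2018), B (Aug 7, 2018), D (May 2, 2019).
Because E would otherwise rank above B, the subordination swaps them.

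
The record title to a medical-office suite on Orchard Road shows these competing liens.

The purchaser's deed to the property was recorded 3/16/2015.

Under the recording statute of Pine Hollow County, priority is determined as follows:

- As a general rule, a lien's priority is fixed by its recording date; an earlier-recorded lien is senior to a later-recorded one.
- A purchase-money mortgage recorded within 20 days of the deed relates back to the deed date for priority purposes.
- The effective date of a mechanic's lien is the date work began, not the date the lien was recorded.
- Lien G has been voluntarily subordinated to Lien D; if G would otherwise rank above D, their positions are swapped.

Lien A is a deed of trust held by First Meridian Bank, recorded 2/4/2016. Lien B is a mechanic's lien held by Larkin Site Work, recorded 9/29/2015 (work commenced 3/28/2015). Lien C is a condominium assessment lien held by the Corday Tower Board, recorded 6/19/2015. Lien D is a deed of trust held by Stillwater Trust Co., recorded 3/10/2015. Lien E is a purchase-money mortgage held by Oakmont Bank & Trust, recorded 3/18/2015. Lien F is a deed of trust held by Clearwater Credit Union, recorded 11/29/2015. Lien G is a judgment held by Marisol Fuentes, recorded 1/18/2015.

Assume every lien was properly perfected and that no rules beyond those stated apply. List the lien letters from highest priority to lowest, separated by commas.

D, G, E, B, C, F, A

Adjusting effective dates: B relates back to 3/28/2015 (work commenced); E was recorded within the 20-day window, so its effective date is the deed date 3/16/2015.
Sorted by effective date: G (1/18/2015), D (3/10/2015), E (3/16/2015), B (3/28/2015), C (6/19/2015), F (11/29/2015), A (2/4/2016).
The subordination applies — G was senior to D — so G and D swap.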